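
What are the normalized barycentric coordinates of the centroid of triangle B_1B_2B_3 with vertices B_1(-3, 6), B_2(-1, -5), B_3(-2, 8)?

The centroid is the average of the vertices, so each weight is 1/3.

(1/3, 1/3, 1/3)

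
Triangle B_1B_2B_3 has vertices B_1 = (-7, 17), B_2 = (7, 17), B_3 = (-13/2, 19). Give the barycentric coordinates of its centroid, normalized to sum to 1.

(1/3, 1/3, 1/3)

The centroid is the average of the vertices, so each weight is 1/3.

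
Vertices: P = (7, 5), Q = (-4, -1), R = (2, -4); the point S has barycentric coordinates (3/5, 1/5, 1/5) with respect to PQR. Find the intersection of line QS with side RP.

(23/4, 11/4)

Line QS meets RP where the Q-coordinate vanishes; zeroing S's Q-weight and renormalizing leaves R, P-weights 1/5 : 3/5 → (1/4, 3/4).
So T = (1/4)·R + (3/4)·P = (23/4, 11/4).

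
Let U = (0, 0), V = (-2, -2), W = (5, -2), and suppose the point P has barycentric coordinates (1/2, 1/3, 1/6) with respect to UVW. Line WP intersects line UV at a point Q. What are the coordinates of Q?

Line WP meets UV where the W-coordinate vanishes; zeroing P's W-weight and renormalizing leaves U, V-weights 1/2 : 1/3 → (3/5, 2/5).
So Q = (3/5)·U + (2/5)·V = (-4/5, -4/5).

(-4/5, -4/5)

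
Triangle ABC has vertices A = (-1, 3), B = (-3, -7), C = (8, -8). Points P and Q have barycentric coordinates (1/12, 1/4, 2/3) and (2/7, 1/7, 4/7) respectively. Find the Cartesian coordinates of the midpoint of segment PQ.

(117/28, -485/84)

Barycentric coordinates of the midpoint are the average: (31/168, 11/56, 13/21).
Converting: (31/168)·A + (11/56)·B + (13/21)·C = (117/28, -485/84).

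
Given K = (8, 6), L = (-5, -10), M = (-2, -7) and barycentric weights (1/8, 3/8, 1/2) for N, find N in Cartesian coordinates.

N = (1/8)·K + (3/8)·L + (1/2)·M.
x-coordinate: (1/8)·8 + (3/8)·(-5) + (1/2)·(-2) = -15/8.
y-coordinate: (1/8)·6 + (3/8)·(-10) + (1/2)·(-7) = -13/2.

(-15/8, -13/2)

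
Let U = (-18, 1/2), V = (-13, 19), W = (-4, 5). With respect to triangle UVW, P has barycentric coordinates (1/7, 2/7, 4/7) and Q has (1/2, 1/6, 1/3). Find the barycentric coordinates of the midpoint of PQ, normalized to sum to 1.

Since both coordinate triples sum to 1, the midpoint's barycentrics are the componentwise average.
(1/7+1/2)/2 = 9/28; similarly 19/84 and 19/42.

(9/28, 19/84, 19/42)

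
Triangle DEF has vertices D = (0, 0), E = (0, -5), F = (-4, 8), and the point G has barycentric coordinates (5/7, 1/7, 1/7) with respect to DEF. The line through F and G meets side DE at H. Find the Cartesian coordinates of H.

Line FG meets DE where the F-coordinate vanishes; zeroing G's F-weight and renormalizing leaves D, E-weights 5/7 : 1/7 → (5/6, 1/6).
So H = (5/6)·D + (1/6)·E = (0, -5/6).

(0, -5/6)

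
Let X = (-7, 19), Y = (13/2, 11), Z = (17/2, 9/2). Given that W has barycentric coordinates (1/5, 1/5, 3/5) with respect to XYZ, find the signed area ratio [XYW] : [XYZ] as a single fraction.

3/5

The signed ratio [XYW]/[XYZ] equals the barycentric coordinate of W at vertex Z, which is 3/5.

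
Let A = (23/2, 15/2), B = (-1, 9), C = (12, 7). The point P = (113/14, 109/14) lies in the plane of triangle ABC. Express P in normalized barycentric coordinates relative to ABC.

Signed area of the reference triangle: [ABC] = ½·((23/2)·(9−7) + (-1)·(7−(15/2)) + 12·(15/2−9)) = ½·(23 + 1/2 − 18) = 11/4.
[PBC] = ½·((113/14)·(9−7) + (-1)·(7−(109/14)) + 12·(109/14−9)) = ½·(113/7 + 11/14 − 102/7) = 33/28, so the A-coordinate is (33/28)/(11/4) = 3/7.
[APC] = ½·((23/2)·(109/14−7) + (113/14)·(7−(15/2)) + 12·(15/2−(109/14))) = ½·(253/28 − 113/28 − 24/7) = 11/14, so the B-coordinate is 2/7.
[ABP] = ½·((23/2)·(9−(109/14)) + (-1)·(109/14−(15/2)) + (113/14)·(15/2−9)) = ½·(391/28 − 2/7 − 339/28) = 11/14, so the C-coordinate is 2/7.
Check: 3/7 + 2/7 + 2/7 = 1.

(3/7, 2/7, 2/7)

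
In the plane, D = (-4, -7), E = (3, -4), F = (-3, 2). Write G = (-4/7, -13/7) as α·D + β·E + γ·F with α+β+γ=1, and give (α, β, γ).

(1/7, 3/7, 3/7)

Signed area of the reference triangle: [DEF] = ½·((-4)·(-4−2) + 3·(2−(-7)) + (-3)·(-7−(-4))) = ½·(24 + 27 + 9) = 30.
[GEF] = ½·((-4/7)·(-4−2) + 3·(2−(-13/7)) + (-3)·(-13/7−(-4))) = ½·(24/7 + 81/7 − 45/7) = 30/7, so the D-coordinate is (30/7)/30 = 1/7.
[DGF] = ½·((-4)·(-13/7−2) + (-4/7)·(2−(-7)) + (-3)·(-7−(-13/7))) = ½·(108/7 − 36/7 + 108/7) = 90/7, so the E-coordinate is 3/7.
[DEG] = ½·((-4)·(-4−(-13/7)) + 3·(-13/7−(-7)) + (-4/7)·(-7−(-4))) = ½·(60/7 + 108/7 + 12/7) = 90/7, so the F-coordinate is 3/7.
Check: 1/7 + 3/7 + 3/7 = 1.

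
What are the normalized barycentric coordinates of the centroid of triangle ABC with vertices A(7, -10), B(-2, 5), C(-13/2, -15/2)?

(1/3, 1/3, 1/3)

The centroid is the average of the vertices, so each weight is 1/3.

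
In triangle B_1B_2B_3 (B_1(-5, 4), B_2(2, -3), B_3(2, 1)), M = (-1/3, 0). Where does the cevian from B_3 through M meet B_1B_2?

(-4/5, -1/5)

Barycentric coordinates of M with respect to B_1B_2B_3: (1/3, 1/2, 1/6).
On side B_1B_2 the B_3-coordinate is zero; dropping M's B_3-weight 1/6 and renormalizing the remaining 1/3 : 1/2 gives weights 2/5, 3/5 on B_1, B_2.
N = (2/5)·(-5, 4) + (3/5)·(2, -3) = (-4/5, -1/5).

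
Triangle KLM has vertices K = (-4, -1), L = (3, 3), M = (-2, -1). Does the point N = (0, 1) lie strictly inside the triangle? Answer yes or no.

yes

Barycentric coordinates of N: (1/4, 1/2, 1/4).
The three coordinates are positive, positive, positive; a point is interior exactly when all three are positive.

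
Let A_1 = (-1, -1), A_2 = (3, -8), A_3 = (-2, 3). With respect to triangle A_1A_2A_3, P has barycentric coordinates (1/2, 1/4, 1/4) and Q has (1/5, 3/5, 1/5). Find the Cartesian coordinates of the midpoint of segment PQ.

(19/40, -123/40)

Barycentric coordinates of the midpoint are the average: (7/20, 17/40, 9/40).
Converting: (7/20)·A_1 + (17/40)·A_2 + (9/40)·A_3 = (19/40, -123/40).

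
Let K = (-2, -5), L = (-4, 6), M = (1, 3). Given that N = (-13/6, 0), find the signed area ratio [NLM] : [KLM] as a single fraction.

1/2

[KLM] = ½·((-2)·(6−3) + (-4)·(3−(-5)) + 1·(-5−6)) = ½·(-6 − 32 − 11) = -49/2.
[NLM] = ½·((-13/6)·(6−3) + (-4)·(3−0) + 1·(0−6)) = ½·(-13/2 − 12 − 6) = -49/4, so the ratio is (-49/4)/(-49/2) = 1/2.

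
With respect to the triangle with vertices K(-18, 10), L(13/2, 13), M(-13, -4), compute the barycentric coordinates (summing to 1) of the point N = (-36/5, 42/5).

Signed area of the reference triangle: [KLM] = ½·((-18)·(13−(-4)) + (13/2)·(-4−10) + (-13)·(10−13)) = ½·(-306 − 91 + 39) = -179.
[NLM] = ½·((-36/5)·(13−(-4)) + (13/2)·(-4−(42/5)) + (-13)·(42/5−13)) = ½·(-612/5 − 403/5 + 299/5) = -358/5, so the K-coordinate is (-358/5)/(-179) = 2/5.
[KNM] = ½·((-18)·(42/5−(-4)) + (-36/5)·(-4−10) + (-13)·(10−(42/5))) = ½·(-1116/5 + 504/5 − 104/5) = -358/5, so the L-coordinate is 2/5.
[KLN] = ½·((-18)·(13−(42/5)) + (13/2)·(42/5−10) + (-36/5)·(10−13)) = ½·(-414/5 − 52/5 + 108/5) = -179/5, so the M-coordinate is 1/5.
Check: 2/5 + 2/5 + 1/5 = 1.

(2/5, 2/5, 1/5)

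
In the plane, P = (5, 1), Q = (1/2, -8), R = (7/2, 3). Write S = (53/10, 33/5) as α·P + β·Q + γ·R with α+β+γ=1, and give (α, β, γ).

(2/5, -2/5, 1)

Signed area of the reference triangle: [PQR] = ½·(5·(-8−3) + (1/2)·(3−1) + (7/2)·(1−(-8))) = ½·(-55 + 1 + 63/2) = -45/4.
[SQR] = ½·((53/10)·(-8−3) + (1/2)·(3−(33/5)) + (7/2)·(33/5−(-8))) = ½·(-583/10 − 9/5 + 511/10) = -9/2, so the P-coordinate is (-9/2)/(-45/4) = 2/5.
[PSR] = ½·(5·(33/5−3) + (53/10)·(3−1) + (7/2)·(1−(33/5))) = ½·(18 + 53/5 − 98/5) = 9/2, so the Q-coordinate is -2/5.
[PQS] = ½·(5·(-8−(33/5)) + (1/2)·(33/5−1) + (53/10)·(1−(-8))) = ½·(-73 + 14/5 + 477/10) = -45/4, so the R-coordinate is 1.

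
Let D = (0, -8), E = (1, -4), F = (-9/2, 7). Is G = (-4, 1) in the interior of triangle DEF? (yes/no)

Barycentric coordinates of G: (5/6, -13/22, 25/33).
The three coordinates are positive, negative, positive; a point is interior exactly when all three are positive.

no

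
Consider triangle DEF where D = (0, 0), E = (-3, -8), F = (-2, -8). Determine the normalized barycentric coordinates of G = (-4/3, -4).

Signed area of the reference triangle: [DEF] = ½·(0·(-8−(-8)) + (-3)·(-8−0) + (-2)·(0−(-8))) = ½·(0 + 24 − 16) = 4.
[GEF] = ½·((-4/3)·(-8−(-8)) + (-3)·(-8−(-4)) + (-2)·(-4−(-8))) = ½·(0 + 12 − 8) = 2, so the D-coordinate is 2/4 = 1/2.
[DGF] = ½·(0·(-4−(-8)) + (-4/3)·(-8−0) + (-2)·(0−(-4))) = ½·(0 + 32/3 − 8) = 4/3, so the E-coordinate is 1/3.
[DEG] = ½·(0·(-8−(-4)) + (-3)·(-4−0) + (-4/3)·(0−(-8))) = ½·(0 + 12 − 32/3) = 2/3, so the F-coordinate is 1/6.

(1/2, 1/3, 1/6)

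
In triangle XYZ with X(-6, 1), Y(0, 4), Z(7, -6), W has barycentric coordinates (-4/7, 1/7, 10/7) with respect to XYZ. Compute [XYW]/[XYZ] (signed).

10/7

The signed ratio [XYW]/[XYZ] equals the barycentric coordinate of W at vertex Z, which is 10/7.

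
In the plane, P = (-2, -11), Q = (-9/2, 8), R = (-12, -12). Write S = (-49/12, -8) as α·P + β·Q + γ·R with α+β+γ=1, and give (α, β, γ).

(2/3, 1/6, 1/6)

Signed area of the reference triangle: [PQR] = ½·((-2)·(8−(-12)) + (-9/2)·(-12−(-11)) + (-12)·(-11−8)) = ½·(-40 + 9/2 + 228) = 385/4.
[SQR] = ½·((-49/12)·(8−(-12)) + (-9/2)·(-12−(-8)) + (-12)·(-8−8)) = ½·(-245/3 + 18 + 192) = 385/6, so the P-coordinate is (385/6)/(385/4) = 2/3.
[PSR] = ½·((-2)·(-8−(-12)) + (-49/12)·(-12−(-11)) + (-12)·(-11−(-8))) = ½·(-8 + 49/12 + 36) = 385/24, so the Q-coordinate is 1/6.
[PQS] = ½·((-2)·(8−(-8)) + (-9/2)·(-8−(-11)) + (-49/12)·(-11−8)) = ½·(-32 − 27/2 + 931/12) = 385/24, so the R-coordinate is 1/6.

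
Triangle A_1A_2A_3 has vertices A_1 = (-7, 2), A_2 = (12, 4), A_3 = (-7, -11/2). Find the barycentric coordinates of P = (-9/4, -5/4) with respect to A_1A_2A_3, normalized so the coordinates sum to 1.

(1/4, 1/4, 1/2)

Signed area of the reference triangle: [A_1A_2A_3] = ½·((-7)·(4−(-11/2)) + 12·(-11/2−2) + (-7)·(2−4)) = ½·(-133/2 − 90 + 14) = -285/4.
[PA_2A_3] = ½·((-9/4)·(4−(-11/2)) + 12·(-11/2−(-5/4)) + (-7)·(-5/4−4)) = ½·(-171/8 − 51 + 147/4) = -285/16, so the A_1-coordinate is (-285/16)/(-285/4) = 1/4.
[A_1PA_3] = ½·((-7)·(-5/4−(-11/2)) + (-9/4)·(-11/2−2) + (-7)·(2−(-5/4))) = ½·(-119/4 + 135/8 − 91/4) = -285/16, so the A_2-coordinate is 1/4.
[A_1A_2P] = ½·((-7)·(4−(-5/4)) + 12·(-5/4−2) + (-9/4)·(2−4)) = ½·(-147/4 − 39 + 9/2) = -285/8, so the A_3-coordinate is 1/2.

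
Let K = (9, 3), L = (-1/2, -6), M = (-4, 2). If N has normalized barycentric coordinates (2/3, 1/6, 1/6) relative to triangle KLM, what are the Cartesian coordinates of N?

N = (2/3)·K + (1/6)·L + (1/6)·M.
x-coordinate: (2/3)·9 + (1/6)·(-1/2) + (1/6)·(-4) = 21/4.
y-coordinate: (2/3)·3 + (1/6)·(-6) + (1/6)·2 = 4/3.

(21/4, 4/3)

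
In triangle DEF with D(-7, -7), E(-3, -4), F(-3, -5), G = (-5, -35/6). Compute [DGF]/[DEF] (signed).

[DEF] = ½·((-7)·(-4−(-5)) + (-3)·(-5−(-7)) + (-3)·(-7−(-4))) = ½·(-7 − 6 + 9) = -2.
[DGF] = ½·((-7)·(-35/6−(-5)) + (-5)·(-5−(-7)) + (-3)·(-7−(-35/6))) = ½·(35/6 − 10 + 7/2) = -1/3, so the ratio is (-1/3)/(-2) = 1/6.

1/6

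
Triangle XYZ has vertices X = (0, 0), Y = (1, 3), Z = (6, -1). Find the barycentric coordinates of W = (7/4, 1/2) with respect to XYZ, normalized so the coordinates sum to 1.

Signed area of the reference triangle: [XYZ] = ½·(0·(3−(-1)) + 1·(-1−0) + 6·(0−3)) = ½·(0 − 1 − 18) = -19/2.
[WYZ] = ½·((7/4)·(3−(-1)) + 1·(-1−(1/2)) + 6·(1/2−3)) = ½·(7 − 3/2 − 15) = -19/4, so the X-coordinate is (-19/4)/(-19/2) = 1/2.
[XWZ] = ½·(0·(1/2−(-1)) + (7/4)·(-1−0) + 6·(0−(1/2))) = ½·(0 − 7/4 − 3) = -19/8, so the Y-coordinate is 1/4.
[XYW] = ½·(0·(3−(1/2)) + 1·(1/2−0) + (7/4)·(0−3)) = ½·(0 + 1/2 − 21/4) = -19/8, so the Z-coordinate is 1/4.

(1/2, 1/4, 1/4)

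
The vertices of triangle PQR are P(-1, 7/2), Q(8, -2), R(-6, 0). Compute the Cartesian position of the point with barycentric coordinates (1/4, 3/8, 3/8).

(1/2, 1/8)

S = (1/4)·P + (3/8)·Q + (3/8)·R.
x-coordinate: (1/4)·(-1) + (3/8)·8 + (3/8)·(-6) = 1/2.
y-coordinate: (1/4)·(7/2) + (3/8)·(-2) + (3/8)·0 = 1/8.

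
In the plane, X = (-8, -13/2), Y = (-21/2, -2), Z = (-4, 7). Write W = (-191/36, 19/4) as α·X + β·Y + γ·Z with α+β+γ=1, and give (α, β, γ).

Signed area of the reference triangle: [XYZ] = ½·((-8)·(-2−7) + (-21/2)·(7−(-13/2)) + (-4)·(-13/2−(-2))) = ½·(72 − 567/4 + 18) = -207/8.
[WYZ] = ½·((-191/36)·(-2−7) + (-21/2)·(7−(19/4)) + (-4)·(19/4−(-2))) = ½·(191/4 − 189/8 − 27) = -23/16, so the X-coordinate is (-23/16)/(-207/8) = 1/18.
[XWZ] = ½·((-8)·(19/4−7) + (-191/36)·(7−(-13/2)) + (-4)·(-13/2−(19/4))) = ½·(18 − 573/8 + 45) = -69/16, so the Y-coordinate is 1/6.
[XYW] = ½·((-8)·(-2−(19/4)) + (-21/2)·(19/4−(-13/2)) + (-191/36)·(-13/2−(-2))) = ½·(54 − 945/8 + 191/8) = -161/8, so the Z-coordinate is 7/9.
Check: 1/18 + 1/6 + 7/9 = 1.

(1/18, 1/6, 7/9)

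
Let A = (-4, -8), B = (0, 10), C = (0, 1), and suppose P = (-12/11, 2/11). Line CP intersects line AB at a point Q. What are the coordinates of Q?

(-12/5, -4/5)

Barycentric coordinates of P with respect to ABC: (3/11, 2/11, 6/11).
On side AB the C-coordinate is zero; dropping P's C-weight 6/11 and renormalizing the remaining 3/11 : 2/11 gives weights 3/5, 2/5 on A, B.
Q = (3/5)·(-4, -8) + (2/5)·(0, 10) = (-12/5, -4/5).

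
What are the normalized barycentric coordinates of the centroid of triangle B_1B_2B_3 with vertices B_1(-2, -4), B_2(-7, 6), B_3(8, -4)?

The centroid is the average of the vertices, so each weight is 1/3.

(1/3, 1/3, 1/3)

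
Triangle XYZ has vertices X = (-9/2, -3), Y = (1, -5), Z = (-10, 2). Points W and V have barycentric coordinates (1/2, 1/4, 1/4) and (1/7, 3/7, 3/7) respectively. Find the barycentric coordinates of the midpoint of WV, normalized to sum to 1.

Since both coordinate triples sum to 1, the midpoint's barycentrics are the componentwise average.
(1/2+1/7)/2 = 9/28; similarly 19/56 and 19/56.

(9/28, 19/56, 19/56)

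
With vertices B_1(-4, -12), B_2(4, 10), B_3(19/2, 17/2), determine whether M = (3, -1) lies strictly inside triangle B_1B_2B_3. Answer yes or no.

Barycentric coordinates of M: (62/133, 5/133, 66/133).
The three coordinates are positive, positive, positive; a point is interior exactly when all three are positive.

yes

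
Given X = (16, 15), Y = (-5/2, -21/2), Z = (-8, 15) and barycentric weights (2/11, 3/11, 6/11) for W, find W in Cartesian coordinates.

W = (2/11)·X + (3/11)·Y + (6/11)·Z.
x-coordinate: (2/11)·16 + (3/11)·(-5/2) + (6/11)·(-8) = -47/22.
y-coordinate: (2/11)·15 + (3/11)·(-21/2) + (6/11)·15 = 177/22.

(-47/22, 177/22)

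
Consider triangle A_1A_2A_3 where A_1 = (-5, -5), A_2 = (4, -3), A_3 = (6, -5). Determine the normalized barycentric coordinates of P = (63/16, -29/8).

Signed area of the reference triangle: [A_1A_2A_3] = ½·((-5)·(-3−(-5)) + 4·(-5−(-5)) + 6·(-5−(-3))) = ½·(-10 + 0 − 12) = -11.
[PA_2A_3] = ½·((63/16)·(-3−(-5)) + 4·(-5−(-29/8)) + 6·(-29/8−(-3))) = ½·(63/8 − 11/2 − 15/4) = -11/16, so the A_1-coordinate is (-11/16)/(-11) = 1/16.
[A_1PA_3] = ½·((-5)·(-29/8−(-5)) + (63/16)·(-5−(-5)) + 6·(-5−(-29/8))) = ½·(-55/8 + 0 − 33/4) = -121/16, so the A_2-coordinate is 11/16.
[A_1A_2P] = ½·((-5)·(-3−(-29/8)) + 4·(-29/8−(-5)) + (63/16)·(-5−(-3))) = ½·(-25/8 + 11/2 − 63/8) = -11/4, so the A_3-coordinate is 1/4.

(1/16, 11/16, 1/4)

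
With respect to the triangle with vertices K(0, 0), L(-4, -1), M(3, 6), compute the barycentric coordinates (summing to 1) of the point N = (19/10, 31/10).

Signed area of the reference triangle: [KLM] = ½·(0·(-1−6) + (-4)·(6−0) + 3·(0−(-1))) = ½·(0 − 24 + 3) = -21/2.
[NLM] = ½·((19/10)·(-1−6) + (-4)·(6−(31/10)) + 3·(31/10−(-1))) = ½·(-133/10 − 58/5 + 123/10) = -63/10, so the K-coordinate is (-63/10)/(-21/2) = 3/5.
[KNM] = ½·(0·(31/10−6) + (19/10)·(6−0) + 3·(0−(31/10))) = ½·(0 + 57/5 − 93/10) = 21/20, so the L-coordinate is -1/10.
[KLN] = ½·(0·(-1−(31/10)) + (-4)·(31/10−0) + (19/10)·(0−(-1))) = ½·(0 − 62/5 + 19/10) = -21/4, so the M-coordinate is 1/2.
Check: 3/5 − 1/10 + 1/2 = 1.

(3/5, -1/10, 1/2)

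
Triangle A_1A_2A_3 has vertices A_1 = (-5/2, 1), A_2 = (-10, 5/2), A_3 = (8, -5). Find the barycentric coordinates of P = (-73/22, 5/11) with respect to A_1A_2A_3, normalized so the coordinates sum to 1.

Signed area of the reference triangle: [A_1A_2A_3] = ½·((-5/2)·(5/2−(-5)) + (-10)·(-5−1) + 8·(1−(5/2))) = ½·(-75/4 + 60 − 12) = 117/8.
[PA_2A_3] = ½·((-73/22)·(5/2−(-5)) + (-10)·(-5−(5/11)) + 8·(5/11−(5/2))) = ½·(-1095/44 + 600/11 − 180/11) = 585/88, so the A_1-coordinate is (585/88)/(117/8) = 5/11.
[A_1PA_3] = ½·((-5/2)·(5/11−(-5)) + (-73/22)·(-5−1) + 8·(1−(5/11))) = ½·(-150/11 + 219/11 + 48/11) = 117/22, so the A_2-coordinate is 4/11.
[A_1A_2P] = ½·((-5/2)·(5/2−(5/11)) + (-10)·(5/11−1) + (-73/22)·(1−(5/2))) = ½·(-225/44 + 60/11 + 219/44) = 117/44, so the A_3-coordinate is 2/11.

(5/11, 4/11, 2/11)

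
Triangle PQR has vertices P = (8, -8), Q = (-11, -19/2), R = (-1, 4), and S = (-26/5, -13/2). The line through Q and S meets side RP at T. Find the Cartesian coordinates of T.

Barycentric coordinates of S with respect to PQR: (1/5, 3/5, 1/5).
On side RP the Q-coordinate is zero; dropping S's Q-weight 3/5 and renormalizing the remaining 1/5 : 1/5 gives weights 1/2, 1/2 on R, P.
T = (1/2)·(-1, 4) + (1/2)·(8, -8) = (7/2, -2).

(7/2, -2)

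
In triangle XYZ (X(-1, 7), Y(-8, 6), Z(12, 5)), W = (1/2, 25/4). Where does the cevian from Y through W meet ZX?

Barycentric coordinates of W with respect to XYZ: (1/2, 1/4, 1/4).
On side ZX the Y-coordinate is zero; dropping W's Y-weight 1/4 and renormalizing the remaining 1/4 : 1/2 gives weights 1/3, 2/3 on Z, X.
V = (1/3)·(12, 5) + (2/3)·(-1, 7) = (10/3, 19/3).

(10/3, 19/3)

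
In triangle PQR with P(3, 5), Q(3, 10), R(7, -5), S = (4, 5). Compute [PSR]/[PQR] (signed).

[PQR] = ½·(3·(10−(-5)) + 3·(-5−5) + 7·(5−10)) = ½·(45 − 30 − 35) = -10.
[PSR] = ½·(3·(5−(-5)) + 4·(-5−5) + 7·(5−5)) = ½·(30 − 40 + 0) = -5, so the ratio is (-5)/(-10) = 1/2.

1/2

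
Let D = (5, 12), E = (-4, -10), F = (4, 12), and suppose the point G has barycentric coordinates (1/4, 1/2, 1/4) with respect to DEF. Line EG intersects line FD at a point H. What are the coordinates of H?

Line EG meets FD where the E-coordinate vanishes; zeroing G's E-weight and renormalizing leaves F, D-weights 1/4 : 1/4 → (1/2, 1/2).
So H = (1/2)·F + (1/2)·D = (9/2, 12).

(9/2, 12)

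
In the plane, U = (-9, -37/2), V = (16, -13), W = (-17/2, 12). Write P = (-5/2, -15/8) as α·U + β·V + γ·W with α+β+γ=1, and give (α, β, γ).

(1/4, 1/4, 1/2)

Signed area of the reference triangle: [UVW] = ½·((-9)·(-13−12) + 16·(12−(-37/2)) + (-17/2)·(-37/2−(-13))) = ½·(225 + 488 + 187/4) = 3039/8.
[PVW] = ½·((-5/2)·(-13−12) + 16·(12−(-15/8)) + (-17/2)·(-15/8−(-13))) = ½·(125/2 + 222 − 1513/16) = 3039/32, so the U-coordinate is (3039/32)/(3039/8) = 1/4.
[UPW] = ½·((-9)·(-15/8−12) + (-5/2)·(12−(-37/2)) + (-17/2)·(-37/2−(-15/8))) = ½·(999/8 − 305/4 + 2261/16) = 3039/32, so the V-coordinate is 1/4.
[UVP] = ½·((-9)·(-13−(-15/8)) + 16·(-15/8−(-37/2)) + (-5/2)·(-37/2−(-13))) = ½·(801/8 + 266 + 55/4) = 3039/16, so the W-coordinate is 1/2.
Check: 1/4 + 1/4 + 1/2 = 1.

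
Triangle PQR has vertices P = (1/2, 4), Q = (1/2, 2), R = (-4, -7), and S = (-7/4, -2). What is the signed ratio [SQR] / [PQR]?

1/4

[PQR] = ½·((1/2)·(2−(-7)) + (1/2)·(-7−4) + (-4)·(4−2)) = ½·(9/2 − 11/2 − 8) = -9/2.
[SQR] = ½·((-7/4)·(2−(-7)) + (1/2)·(-7−(-2)) + (-4)·(-2−2)) = ½·(-63/4 − 5/2 + 16) = -9/8, so the ratio is (-9/8)/(-9/2) = 1/4.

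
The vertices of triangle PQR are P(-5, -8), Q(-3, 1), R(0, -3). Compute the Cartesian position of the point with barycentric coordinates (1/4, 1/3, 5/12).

S = (1/4)·P + (1/3)·Q + (5/12)·R.
x-coordinate: (1/4)·(-5) + (1/3)·(-3) + (5/12)·0 = -9/4.
y-coordinate: (1/4)·(-8) + (1/3)·1 + (5/12)·(-3) = -35/12.

(-9/4, -35/12)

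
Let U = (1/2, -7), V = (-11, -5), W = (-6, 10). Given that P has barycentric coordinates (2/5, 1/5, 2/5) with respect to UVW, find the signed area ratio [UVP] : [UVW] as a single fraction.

The signed ratio [UVP]/[UVW] equals the barycentric coordinate of P at vertex W, which is 2/5.

2/5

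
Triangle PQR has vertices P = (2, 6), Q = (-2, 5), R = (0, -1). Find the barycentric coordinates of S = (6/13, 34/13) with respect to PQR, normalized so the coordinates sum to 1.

(5/13, 2/13, 6/13)

Signed area of the reference triangle: [PQR] = ½·(2·(5−(-1)) + (-2)·(-1−6) + 0·(6−5)) = ½·(12 + 14 + 0) = 13.
[SQR] = ½·((6/13)·(5−(-1)) + (-2)·(-1−(34/13)) + 0·(34/13−5)) = ½·(36/13 + 94/13 + 0) = 5, so the P-coordinate is 5/13 = 5/13.
[PSR] = ½·(2·(34/13−(-1)) + (6/13)·(-1−6) + 0·(6−(34/13))) = ½·(94/13 − 42/13 + 0) = 2, so the Q-coordinate is 2/13.
[PQS] = ½·(2·(5−(34/13)) + (-2)·(34/13−6) + (6/13)·(6−5)) = ½·(62/13 + 88/13 + 6/13) = 6, so the R-coordinate is 6/13.
Check: 5/13 + 2/13 + 6/13 = 1.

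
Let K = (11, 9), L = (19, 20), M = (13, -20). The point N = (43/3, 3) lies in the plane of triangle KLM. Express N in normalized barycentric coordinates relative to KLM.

(1/3, 1/3, 1/3)

Signed area of the reference triangle: [KLM] = ½·(11·(20−(-20)) + 19·(-20−9) + 13·(9−20)) = ½·(440 − 551 − 143) = -127.
[NLM] = ½·((43/3)·(20−(-20)) + 19·(-20−3) + 13·(3−20)) = ½·(1720/3 − 437 − 221) = -127/3, so the K-coordinate is (-127/3)/(-127) = 1/3.
[KNM] = ½·(11·(3−(-20)) + (43/3)·(-20−9) + 13·(9−3)) = ½·(253 − 1247/3 + 78) = -127/3, so the L-coordinate is 1/3.
[KLN] = ½·(11·(20−3) + 19·(3−9) + (43/3)·(9−20)) = ½·(187 − 114 − 473/3) = -127/3, so the M-coordinate is 1/3.
Check: 1/3 + 1/3 + 1/3 = 1.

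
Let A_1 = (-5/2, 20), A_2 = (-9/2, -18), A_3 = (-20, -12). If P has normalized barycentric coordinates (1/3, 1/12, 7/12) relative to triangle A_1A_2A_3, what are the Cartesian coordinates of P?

(-103/8, -11/6)

P = (1/3)·A_1 + (1/12)·A_2 + (7/12)·A_3.
x-coordinate: (1/3)·(-5/2) + (1/12)·(-9/2) + (7/12)·(-20) = -103/8.
y-coordinate: (1/3)·20 + (1/12)·(-18) + (7/12)·(-12) = -11/6.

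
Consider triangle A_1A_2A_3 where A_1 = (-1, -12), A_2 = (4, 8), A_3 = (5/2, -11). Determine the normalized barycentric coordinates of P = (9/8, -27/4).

Signed area of the reference triangle: [A_1A_2A_3] = ½·((-1)·(8−(-11)) + 4·(-11−(-12)) + (5/2)·(-12−8)) = ½·(-19 + 4 − 50) = -65/2.
[PA_2A_3] = ½·((9/8)·(8−(-11)) + 4·(-11−(-27/4)) + (5/2)·(-27/4−8)) = ½·(171/8 − 17 − 295/8) = -65/4, so the A_1-coordinate is (-65/4)/(-65/2) = 1/2.
[A_1PA_3] = ½·((-1)·(-27/4−(-11)) + (9/8)·(-11−(-12)) + (5/2)·(-12−(-27/4))) = ½·(-17/4 + 9/8 − 105/8) = -65/8, so the A_2-coordinate is 1/4.
[A_1A_2P] = ½·((-1)·(8−(-27/4)) + 4·(-27/4−(-12)) + (9/8)·(-12−8)) = ½·(-59/4 + 21 − 45/2) = -65/8, so the A_3-coordinate is 1/4.
Check: 1/2 + 1/4 + 1/4 = 1.

(1/2, 1/4, 1/4)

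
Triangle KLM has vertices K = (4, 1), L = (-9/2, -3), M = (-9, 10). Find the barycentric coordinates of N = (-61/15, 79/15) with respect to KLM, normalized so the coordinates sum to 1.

Signed area of the reference triangle: [KLM] = ½·(4·(-3−10) + (-9/2)·(10−1) + (-9)·(1−(-3))) = ½·(-52 − 81/2 − 36) = -257/4.
[NLM] = ½·((-61/15)·(-3−10) + (-9/2)·(10−(79/15)) + (-9)·(79/15−(-3))) = ½·(793/15 − 213/10 − 372/5) = -257/12, so the K-coordinate is (-257/12)/(-257/4) = 1/3.
[KNM] = ½·(4·(79/15−10) + (-61/15)·(10−1) + (-9)·(1−(79/15))) = ½·(-284/15 − 183/5 + 192/5) = -257/30, so the L-coordinate is 2/15.
[KLN] = ½·(4·(-3−(79/15)) + (-9/2)·(79/15−1) + (-61/15)·(1−(-3))) = ½·(-496/15 − 96/5 − 244/15) = -514/15, so the M-coordinate is 8/15.
Check: 1/3 + 2/15 + 8/15 = 1.

(1/3, 2/15, 8/15)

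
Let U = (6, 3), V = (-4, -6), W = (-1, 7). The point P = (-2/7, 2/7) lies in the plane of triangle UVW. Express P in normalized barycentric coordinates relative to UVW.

Signed area of the reference triangle: [UVW] = ½·(6·(-6−7) + (-4)·(7−3) + (-1)·(3−(-6))) = ½·(-78 − 16 − 9) = -103/2.
[PVW] = ½·((-2/7)·(-6−7) + (-4)·(7−(2/7)) + (-1)·(2/7−(-6))) = ½·(26/7 − 188/7 − 44/7) = -103/7, so the U-coordinate is (-103/7)/(-103/2) = 2/7.
[UPW] = ½·(6·(2/7−7) + (-2/7)·(7−3) + (-1)·(3−(2/7))) = ½·(-282/7 − 8/7 − 19/7) = -309/14, so the V-coordinate is 3/7.
[UVP] = ½·(6·(-6−(2/7)) + (-4)·(2/7−3) + (-2/7)·(3−(-6))) = ½·(-264/7 + 76/7 − 18/7) = -103/7, so the W-coordinate is 2/7.
Check: 2/7 + 3/7 + 2/7 = 1.

(2/7, 3/7, 2/7)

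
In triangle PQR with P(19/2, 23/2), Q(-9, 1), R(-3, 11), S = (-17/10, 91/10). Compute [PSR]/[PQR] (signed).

[PQR] = ½·((19/2)·(1−11) + (-9)·(11−(23/2)) + (-3)·(23/2−1)) = ½·(-95 + 9/2 − 63/2) = -61.
[PSR] = ½·((19/2)·(91/10−11) + (-17/10)·(11−(23/2)) + (-3)·(23/2−(91/10))) = ½·(-361/20 + 17/20 − 36/5) = -61/5, so the ratio is (-61/5)/(-61) = 1/5.

1/5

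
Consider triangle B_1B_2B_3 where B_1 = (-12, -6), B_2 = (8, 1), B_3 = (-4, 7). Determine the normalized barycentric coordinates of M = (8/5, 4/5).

(1/5, 3/5, 1/5)

Signed area of the reference triangle: [B_1B_2B_3] = ½·((-12)·(1−7) + 8·(7−(-6)) + (-4)·(-6−1)) = ½·(72 + 104 + 28) = 102.
[MB_2B_3] = ½·((8/5)·(1−7) + 8·(7−(4/5)) + (-4)·(4/5−1)) = ½·(-48/5 + 248/5 + 4/5) = 102/5, so the B_1-coordinate is (102/5)/102 = 1/5.
[B_1MB_3] = ½·((-12)·(4/5−7) + (8/5)·(7−(-6)) + (-4)·(-6−(4/5))) = ½·(372/5 + 104/5 + 136/5) = 306/5, so the B_2-coordinate is 3/5.
[B_1B_2M] = ½·((-12)·(1−(4/5)) + 8·(4/5−(-6)) + (8/5)·(-6−1)) = ½·(-12/5 + 272/5 − 56/5) = 102/5, so the B_3-coordinate is 1/5.
Check: 1/5 + 3/5 + 1/5 = 1.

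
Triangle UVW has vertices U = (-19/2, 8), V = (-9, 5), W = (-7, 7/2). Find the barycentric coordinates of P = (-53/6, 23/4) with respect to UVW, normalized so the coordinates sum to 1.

(1/3, 1/2, 1/6)

Signed area of the reference triangle: [UVW] = ½·((-19/2)·(5−(7/2)) + (-9)·(7/2−8) + (-7)·(8−5)) = ½·(-57/4 + 81/2 − 21) = 21/8.
[PVW] = ½·((-53/6)·(5−(7/2)) + (-9)·(7/2−(23/4)) + (-7)·(23/4−5)) = ½·(-53/4 + 81/4 − 21/4) = 7/8, so the U-coordinate is (7/8)/(21/8) = 1/3.
[UPW] = ½·((-19/2)·(23/4−(7/2)) + (-53/6)·(7/2−8) + (-7)·(8−(23/4))) = ½·(-171/8 + 159/4 − 63/4) = 21/16, so the V-coordinate is 1/2.
[UVP] = ½·((-19/2)·(5−(23/4)) + (-9)·(23/4−8) + (-53/6)·(8−5)) = ½·(57/8 + 81/4 − 53/2) = 7/16, so the W-coordinate is 1/6.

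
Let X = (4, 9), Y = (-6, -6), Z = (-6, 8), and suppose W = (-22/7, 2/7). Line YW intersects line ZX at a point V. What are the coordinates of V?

Barycentric coordinates of W with respect to XYZ: (2/7, 4/7, 1/7).
On side ZX the Y-coordinate is zero; dropping W's Y-weight 4/7 and renormalizing the remaining 1/7 : 2/7 gives weights 1/3, 2/3 on Z, X.
V = (1/3)·(-6, 8) + (2/3)·(4, 9) = (2/3, 26/3).

(2/3, 26/3)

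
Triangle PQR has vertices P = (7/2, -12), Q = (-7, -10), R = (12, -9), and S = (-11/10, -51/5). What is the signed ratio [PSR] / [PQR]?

3/5

[PQR] = ½·((7/2)·(-10−(-9)) + (-7)·(-9−(-12)) + 12·(-12−(-10))) = ½·(-7/2 − 21 − 24) = -97/4.
[PSR] = ½·((7/2)·(-51/5−(-9)) + (-11/10)·(-9−(-12)) + 12·(-12−(-51/5))) = ½·(-21/5 − 33/10 − 108/5) = -291/20, so the ratio is (-291/20)/(-97/4) = 3/5.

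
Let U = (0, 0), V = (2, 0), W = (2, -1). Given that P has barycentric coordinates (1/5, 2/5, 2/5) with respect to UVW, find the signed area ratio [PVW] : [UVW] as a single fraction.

1/5

The signed ratio [PVW]/[UVW] equals the barycentric coordinate of P at vertex U, which is 1/5.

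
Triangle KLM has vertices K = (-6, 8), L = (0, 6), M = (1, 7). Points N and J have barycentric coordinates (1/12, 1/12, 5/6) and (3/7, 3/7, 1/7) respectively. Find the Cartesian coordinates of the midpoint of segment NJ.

Barycentric coordinates of the midpoint are the average: (43/168, 43/168, 41/84).
Converting: (43/168)·K + (43/168)·L + (41/84)·M = (-22/21, 7).

(-22/21, 7)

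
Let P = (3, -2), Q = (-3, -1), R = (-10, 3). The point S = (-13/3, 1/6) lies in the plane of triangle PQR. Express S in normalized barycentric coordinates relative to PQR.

Signed area of the reference triangle: [PQR] = ½·(3·(-1−3) + (-3)·(3−(-2)) + (-10)·(-2−(-1))) = ½·(-12 − 15 + 10) = -17/2.
[SQR] = ½·((-13/3)·(-1−3) + (-3)·(3−(1/6)) + (-10)·(1/6−(-1))) = ½·(52/3 − 17/2 − 35/3) = -17/12, so the P-coordinate is (-17/12)/(-17/2) = 1/6.
[PSR] = ½·(3·(1/6−3) + (-13/3)·(3−(-2)) + (-10)·(-2−(1/6))) = ½·(-17/2 − 65/3 + 65/3) = -17/4, so the Q-coordinate is 1/2.
[PQS] = ½·(3·(-1−(1/6)) + (-3)·(1/6−(-2)) + (-13/3)·(-2−(-1))) = ½·(-7/2 − 13/2 + 13/3) = -17/6, so the R-coordinate is 1/3.

(1/6, 1/2, 1/3)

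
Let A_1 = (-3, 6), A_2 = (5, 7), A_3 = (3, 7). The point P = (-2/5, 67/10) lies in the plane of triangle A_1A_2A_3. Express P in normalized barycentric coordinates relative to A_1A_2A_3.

Signed area of the reference triangle: [A_1A_2A_3] = ½·((-3)·(7−7) + 5·(7−6) + 3·(6−7)) = ½·(0 + 5 − 3) = 1.
[PA_2A_3] = ½·((-2/5)·(7−7) + 5·(7−(67/10)) + 3·(67/10−7)) = ½·(0 + 3/2 − 9/10) = 3/10, so the A_1-coordinate is (3/10)/1 = 3/10.
[A_1PA_3] = ½·((-3)·(67/10−7) + (-2/5)·(7−6) + 3·(6−(67/10))) = ½·(9/10 − 2/5 − 21/10) = -4/5, so the A_2-coordinate is -4/5.
[A_1A_2P] = ½·((-3)·(7−(67/10)) + 5·(67/10−6) + (-2/5)·(6−7)) = ½·(-9/10 + 7/2 + 2/5) = 3/2, so the A_3-coordinate is 3/2.
Check: 3/10 − 4/5 + 3/2 = 1.

(3/10, -4/5, 3/2)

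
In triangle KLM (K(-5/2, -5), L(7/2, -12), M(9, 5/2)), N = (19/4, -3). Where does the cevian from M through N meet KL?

(1/2, -17/2)

Barycentric coordinates of N with respect to KLM: (1/4, 1/4, 1/2).
On side KL the M-coordinate is zero; dropping N's M-weight 1/2 and renormalizing the remaining 1/4 : 1/4 gives weights 1/2, 1/2 on K, L.
J = (1/2)·(-5/2, -5) + (1/2)·(7/2, -12) = (1/2, -17/2).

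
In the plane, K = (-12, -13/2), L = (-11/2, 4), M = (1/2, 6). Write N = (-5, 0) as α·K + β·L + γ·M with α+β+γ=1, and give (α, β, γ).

Signed area of the reference triangle: [KLM] = ½·((-12)·(4−6) + (-11/2)·(6−(-13/2)) + (1/2)·(-13/2−4)) = ½·(24 − 275/4 − 21/4) = -25.
[NLM] = ½·((-5)·(4−6) + (-11/2)·(6−0) + (1/2)·(0−4)) = ½·(10 − 33 − 2) = -25/2, so the K-coordinate is (-25/2)/(-25) = 1/2.
[KNM] = ½·((-12)·(0−6) + (-5)·(6−(-13/2)) + (1/2)·(-13/2−0)) = ½·(72 − 125/2 − 13/4) = 25/8, so the L-coordinate is -1/8.
[KLN] = ½·((-12)·(4−0) + (-11/2)·(0−(-13/2)) + (-5)·(-13/2−4)) = ½·(-48 − 143/4 + 105/2) = -125/8, so the M-coordinate is 5/8.
Check: 1/2 − 1/8 + 5/8 = 1.

(1/2, -1/8, 5/8)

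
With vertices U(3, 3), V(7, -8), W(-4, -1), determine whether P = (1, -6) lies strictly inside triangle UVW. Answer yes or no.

no

Barycentric coordinates of P: (-20/93, 55/93, 58/93).
The three coordinates are negative, positive, positive; a point is interior exactly when all three are positive.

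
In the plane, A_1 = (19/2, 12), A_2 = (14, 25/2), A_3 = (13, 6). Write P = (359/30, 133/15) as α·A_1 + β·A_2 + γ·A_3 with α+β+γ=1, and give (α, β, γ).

(1/3, 2/15, 8/15)

Signed area of the reference triangle: [A_1A_2A_3] = ½·((19/2)·(25/2−6) + 14·(6−12) + 13·(12−(25/2))) = ½·(247/4 − 84 − 13/2) = -115/8.
[PA_2A_3] = ½·((359/30)·(25/2−6) + 14·(6−(133/15)) + 13·(133/15−(25/2))) = ½·(4667/60 − 602/15 − 1417/30) = -115/24, so the A_1-coordinate is (-115/24)/(-115/8) = 1/3.
[A_1PA_3] = ½·((19/2)·(133/15−6) + (359/30)·(6−12) + 13·(12−(133/15))) = ½·(817/30 − 359/5 + 611/15) = -23/12, so the A_2-coordinate is 2/15.
[A_1A_2P] = ½·((19/2)·(25/2−(133/15)) + 14·(133/15−12) + (359/30)·(12−(25/2))) = ½·(2071/60 − 658/15 − 359/60) = -23/3, so the A_3-coordinate is 8/15.
Check: 1/3 + 2/15 + 8/15 = 1.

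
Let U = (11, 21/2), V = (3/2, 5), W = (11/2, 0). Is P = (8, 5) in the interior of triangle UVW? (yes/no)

yes

Barycentric coordinates of P: (65/139, 5/278, 143/278).
The three coordinates are positive, positive, positive; a point is interior exactly when all three are positive.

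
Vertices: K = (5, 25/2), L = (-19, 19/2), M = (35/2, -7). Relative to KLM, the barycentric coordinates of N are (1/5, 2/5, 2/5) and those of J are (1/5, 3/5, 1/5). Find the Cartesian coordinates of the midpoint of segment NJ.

Barycentric coordinates of the midpoint are the average: (1/5, 1/2, 3/10).
Converting: (1/5)·K + (1/2)·L + (3/10)·M = (-13/4, 103/20).

(-13/4, 103/20)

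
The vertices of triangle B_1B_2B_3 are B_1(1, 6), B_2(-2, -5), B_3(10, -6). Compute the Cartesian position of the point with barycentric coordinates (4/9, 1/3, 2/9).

(2, -1/3)

M = (4/9)·B_1 + (1/3)·B_2 + (2/9)·B_3.
x-coordinate: (4/9)·1 + (1/3)·(-2) + (2/9)·10 = 2.
y-coordinate: (4/9)·6 + (1/3)·(-5) + (2/9)·(-6) = -1/3.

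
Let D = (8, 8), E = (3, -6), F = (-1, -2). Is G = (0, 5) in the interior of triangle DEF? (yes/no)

no

Barycentric coordinates of G: (8/19, -53/76, 97/76).
The three coordinates are positive, negative, positive; a point is interior exactly when all three are positive.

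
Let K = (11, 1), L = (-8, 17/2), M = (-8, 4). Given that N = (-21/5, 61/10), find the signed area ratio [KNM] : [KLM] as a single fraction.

3/5

[KLM] = ½·(11·(17/2−4) + (-8)·(4−1) + (-8)·(1−(17/2))) = ½·(99/2 − 24 + 60) = 171/4.
[KNM] = ½·(11·(61/10−4) + (-21/5)·(4−1) + (-8)·(1−(61/10))) = ½·(231/10 − 63/5 + 204/5) = 513/20, so the ratio is (513/20)/(171/4) = 3/5.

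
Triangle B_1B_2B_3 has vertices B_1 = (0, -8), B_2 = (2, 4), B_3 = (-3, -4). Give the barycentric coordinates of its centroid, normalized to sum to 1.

(1/3, 1/3, 1/3)

The centroid is the average of the vertices, so each weight is 1/3.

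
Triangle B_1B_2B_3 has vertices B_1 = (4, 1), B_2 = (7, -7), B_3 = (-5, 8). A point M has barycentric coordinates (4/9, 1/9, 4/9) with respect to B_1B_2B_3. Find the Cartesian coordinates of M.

(1/3, 29/9)

M = (4/9)·B_1 + (1/9)·B_2 + (4/9)·B_3.
x-coordinate: (4/9)·4 + (1/9)·7 + (4/9)·(-5) = 1/3.
y-coordinate: (4/9)·1 + (1/9)·(-7) + (4/9)·8 = 29/9.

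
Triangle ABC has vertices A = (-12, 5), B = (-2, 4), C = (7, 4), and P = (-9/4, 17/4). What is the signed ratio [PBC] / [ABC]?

1/4

[ABC] = ½·((-12)·(4−4) + (-2)·(4−5) + 7·(5−4)) = ½·(0 + 2 + 7) = 9/2.
[PBC] = ½·((-9/4)·(4−4) + (-2)·(4−(17/4)) + 7·(17/4−4)) = ½·(0 + 1/2 + 7/4) = 9/8, so the ratio is (9/8)/(9/2) = 1/4.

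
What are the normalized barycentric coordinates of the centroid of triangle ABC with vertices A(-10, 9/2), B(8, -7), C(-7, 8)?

(1/3, 1/3, 1/3)

The centroid is the average of the vertices, so each weight is 1/3.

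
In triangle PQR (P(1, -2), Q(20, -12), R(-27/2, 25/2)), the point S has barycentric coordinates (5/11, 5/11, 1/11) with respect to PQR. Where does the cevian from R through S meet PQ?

Line RS meets PQ where the R-coordinate vanishes; zeroing S's R-weight and renormalizing leaves P, Q-weights 5/11 : 5/11 → (1/2, 1/2).
So T = (1/2)·P + (1/2)·Q = (21/2, -7).

(21/2, -7)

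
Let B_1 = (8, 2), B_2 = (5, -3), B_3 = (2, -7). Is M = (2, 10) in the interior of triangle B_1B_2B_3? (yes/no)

no

Barycentric coordinates of M: (17, -34, 18).
The three coordinates are positive, negative, positive; a point is interior exactly when all three are positive.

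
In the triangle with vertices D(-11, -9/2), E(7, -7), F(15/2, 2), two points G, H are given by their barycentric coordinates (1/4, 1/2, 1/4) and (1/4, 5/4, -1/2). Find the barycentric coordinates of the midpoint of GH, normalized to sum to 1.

Since both coordinate triples sum to 1, the midpoint's barycentrics are the componentwise average.
(1/4+1/4)/2 = 1/4; similarly 7/8 and -1/8.

(1/4, 7/8, -1/8)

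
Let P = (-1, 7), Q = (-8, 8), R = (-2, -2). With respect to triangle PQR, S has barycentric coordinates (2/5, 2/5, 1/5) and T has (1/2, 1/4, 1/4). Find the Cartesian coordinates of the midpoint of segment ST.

(-7/2, 53/10)

Barycentric coordinates of the midpoint are the average: (9/20, 13/40, 9/40).
Converting: (9/20)·P + (13/40)·Q + (9/40)·R = (-7/2, 53/10).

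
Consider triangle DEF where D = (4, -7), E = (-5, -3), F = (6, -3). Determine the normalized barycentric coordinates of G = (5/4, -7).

(1, 1/4, -1/4)

Signed area of the reference triangle: [DEF] = ½·(4·(-3−(-3)) + (-5)·(-3−(-7)) + 6·(-7−(-3))) = ½·(0 − 20 − 24) = -22.
[GEF] = ½·((5/4)·(-3−(-3)) + (-5)·(-3−(-7)) + 6·(-7−(-3))) = ½·(0 − 20 − 24) = -22, so the D-coordinate is (-22)/(-22) = 1.
[DGF] = ½·(4·(-7−(-3)) + (5/4)·(-3−(-7)) + 6·(-7−(-7))) = ½·(-16 + 5 + 0) = -11/2, so the E-coordinate is 1/4.
[DEG] = ½·(4·(-3−(-7)) + (-5)·(-7−(-7)) + (5/4)·(-7−(-3))) = ½·(16 + 0 − 5) = 11/2, so the F-coordinate is -1/4.
Check: 1 + 1/4 − 1/4 = 1.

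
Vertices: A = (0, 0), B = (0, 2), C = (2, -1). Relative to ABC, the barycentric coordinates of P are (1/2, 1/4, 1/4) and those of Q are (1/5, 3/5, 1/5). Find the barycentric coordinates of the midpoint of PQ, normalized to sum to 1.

(7/20, 17/40, 9/40)

Since both coordinate triples sum to 1, the midpoint's barycentrics are the componentwise average.
(1/2+1/5)/2 = 7/20; similarly 17/40 and 9/40.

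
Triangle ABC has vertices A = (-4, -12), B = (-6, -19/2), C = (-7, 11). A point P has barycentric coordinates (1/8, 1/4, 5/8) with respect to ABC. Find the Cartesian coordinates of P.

(-51/8, 3)

P = (1/8)·A + (1/4)·B + (5/8)·C.
x-coordinate: (1/8)·(-4) + (1/4)·(-6) + (5/8)·(-7) = -51/8.
y-coordinate: (1/8)·(-12) + (1/4)·(-19/2) + (5/8)·11 = 3.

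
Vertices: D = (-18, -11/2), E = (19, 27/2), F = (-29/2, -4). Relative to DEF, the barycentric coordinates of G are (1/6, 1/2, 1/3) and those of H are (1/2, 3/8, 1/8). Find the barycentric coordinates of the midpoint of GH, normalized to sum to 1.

(1/3, 7/16, 11/48)

Since both coordinate triples sum to 1, the midpoint's barycentrics are the componentwise average.
(1/6+1/2)/2 = 1/3; similarly 7/16 and 11/48.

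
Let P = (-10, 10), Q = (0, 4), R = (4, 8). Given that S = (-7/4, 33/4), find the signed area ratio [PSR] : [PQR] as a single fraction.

1/8

[PQR] = ½·((-10)·(4−8) + 0·(8−10) + 4·(10−4)) = ½·(40 + 0 + 24) = 32.
[PSR] = ½·((-10)·(33/4−8) + (-7/4)·(8−10) + 4·(10−(33/4))) = ½·(-5/2 + 7/2 + 7) = 4, so the ratio is 4/32 = 1/8.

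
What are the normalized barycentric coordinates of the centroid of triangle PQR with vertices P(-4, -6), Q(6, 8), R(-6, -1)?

The centroid is the average of the vertices, so each weight is 1/3.

(1/3, 1/3, 1/3)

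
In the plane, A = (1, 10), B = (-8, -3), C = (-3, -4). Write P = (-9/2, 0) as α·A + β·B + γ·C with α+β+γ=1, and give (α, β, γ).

(1/4, 1/2, 1/4)

Signed area of the reference triangle: [ABC] = ½·(1·(-3−(-4)) + (-8)·(-4−10) + (-3)·(10−(-3))) = ½·(1 + 112 − 39) = 37.
[PBC] = ½·((-9/2)·(-3−(-4)) + (-8)·(-4−0) + (-3)·(0−(-3))) = ½·(-9/2 + 32 − 9) = 37/4, so the A-coordinate is (37/4)/37 = 1/4.
[APC] = ½·(1·(0−(-4)) + (-9/2)·(-4−10) + (-3)·(10−0)) = ½·(4 + 63 − 30) = 37/2, so the B-coordinate is 1/2.
[ABP] = ½·(1·(-3−0) + (-8)·(0−10) + (-9/2)·(10−(-3))) = ½·(-3 + 80 − 117/2) = 37/4, so the C-coordinate is 1/4.
Check: 1/4 + 1/2 + 1/4 = 1.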